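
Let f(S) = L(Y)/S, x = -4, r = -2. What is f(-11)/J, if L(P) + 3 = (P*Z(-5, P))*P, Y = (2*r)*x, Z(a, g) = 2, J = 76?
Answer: -509/836 ≈ -0.60885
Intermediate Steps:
Y = 16 (Y = (2*(-2))*(-4) = -4*(-4) = 16)
L(P) = -3 + 2*P**2 (L(P) = -3 + (P*2)*P = -3 + (2*P)*P = -3 + 2*P**2)
f(S) = 509/S (f(S) = (-3 + 2*16**2)/S = (-3 + 2*256)/S = (-3 + 512)/S = 509/S)
f(-11)/J = (509/(-11))/76 = (509*(-1/11))*(1/76) = -509/11*1/76 = -509/836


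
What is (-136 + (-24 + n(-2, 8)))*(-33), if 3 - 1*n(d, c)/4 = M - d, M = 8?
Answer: 6204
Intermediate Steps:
n(d, c) = -20 + 4*d (n(d, c) = 12 - 4*(8 - d) = 12 + (-32 + 4*d) = -20 + 4*d)
(-136 + (-24 + n(-2, 8)))*(-33) = (-136 + (-24 + (-20 + 4*(-2))))*(-33) = (-136 + (-24 + (-20 - 8)))*(-33) = (-136 + (-24 - 28))*(-33) = (-136 - 52)*(-33) = -188*(-33) = 6204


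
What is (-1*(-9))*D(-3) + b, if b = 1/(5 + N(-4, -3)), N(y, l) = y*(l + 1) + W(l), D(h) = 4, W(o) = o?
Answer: 361/10 ≈ 36.100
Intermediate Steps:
N(y, l) = l + y*(1 + l) (N(y, l) = y*(l + 1) + l = y*(1 + l) + l = l + y*(1 + l))
b = ⅒ (b = 1/(5 + (-3 - 4 - 3*(-4))) = 1/(5 + (-3 - 4 + 12)) = 1/(5 + 5) = 1/10 = ⅒ ≈ 0.10000)
(-1*(-9))*D(-3) + b = -1*(-9)*4 + ⅒ = 9*4 + ⅒ = 36 + ⅒ = 361/10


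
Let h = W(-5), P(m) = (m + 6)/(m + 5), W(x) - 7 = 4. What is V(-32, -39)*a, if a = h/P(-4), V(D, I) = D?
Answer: -176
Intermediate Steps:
W(x) = 11 (W(x) = 7 + 4 = 11)
P(m) = (6 + m)/(5 + m)
h = 11
a = 11/2 (a = 11/(((6 - 4)/(5 - 4))) = 11/((2/1)) = 11/((1*2)) = 11/2 ≈ 5.5000)
V(-32, -39)*a = -32*11/2 = -176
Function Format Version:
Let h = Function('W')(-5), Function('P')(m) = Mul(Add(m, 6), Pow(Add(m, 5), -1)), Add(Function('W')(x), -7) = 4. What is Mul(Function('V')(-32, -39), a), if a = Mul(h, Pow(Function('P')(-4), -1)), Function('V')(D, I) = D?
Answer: -176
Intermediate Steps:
Function('W')(x) = 11 (Function('W')(x) = Add(7, 4) = 11)
Function('P')(m) = Mul(Pow(Add(5, m), -1), Add(6, m)) (Function('P')(m) = Mul(Add(6, m), Pow(Add(5, m), -1)) = Mul(Pow(Add(5, m), -1), Add(6, m)))
h = 11
a = Rational(11, 2) (a = Mul(11, Pow(Mul(Pow(Add(5, -4), -1), Add(6, -4)), -1)) = Mul(11, Pow(Mul(Pow(1, -1), 2), -1)) = Mul(11, Pow(Mul(1, 2), -1)) = Mul(11, Pow(2, -1)) = Mul(11, Rational(1, 2)) = Rational(11, 2) ≈ 5.5000)
Mul(Function('V')(-32, -39), a) = Mul(-32, Rational(11, 2)) = -176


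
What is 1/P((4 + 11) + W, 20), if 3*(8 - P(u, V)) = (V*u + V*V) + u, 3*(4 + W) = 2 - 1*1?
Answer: -3/614 ≈ -0.0048860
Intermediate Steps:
W = -11/3 (W = -4 + (2 - 1*1)/3 = -4 + (2 - 1)/3 = -4 + (⅓)*1 = -4 + ⅓ = -11/3 ≈ -3.6667)
P(u, V) = 8 - u/3 - V²/3 - V*u/3 (P(u, V) = 8 - ((V*u + V*V) + u)/3 = 8 - ((V*u + V²) + u)/3 = 8 - ((V² + V*u) + u)/3 = 8 - (u + V² + V*u)/3 = 8 + (-u/3 - V²/3 - V*u/3) = 8 - u/3 - V²/3 - V*u/3)
1/P((4 + 11) + W, 20) = 1/(8 - ((4 + 11) - 11/3)/3 - ⅓*20² - ⅓*20*((4 + 11) - 11/3)) = 1/(8 - (15 - 11/3)/3 - ⅓*400 - ⅓*20*(15 - 11/3)) = 1/(8 - ⅓*34/3 - 400/3 - ⅓*20*34/3) = 1/(8 - 34/9 - 400/3 - 680/9) = 1/(-614/3) = -3/614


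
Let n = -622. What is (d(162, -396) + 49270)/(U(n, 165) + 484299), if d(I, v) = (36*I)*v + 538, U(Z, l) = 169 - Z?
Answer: -1129832/242545 ≈ -4.6582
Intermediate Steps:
d(I, v) = 538 + 36*I*v (d(I, v) = 36*I*v + 538 = 538 + 36*I*v)
(d(162, -396) + 49270)/(U(n, 165) + 484299) = ((538 + 36*162*(-396)) + 49270)/((169 - 1*(-622)) + 484299) = ((538 - 2309472) + 49270)/((169 + 622) + 484299) = (-2308934 + 49270)/(791 + 484299) = -2259664/485090 = -2259664*1/485090 = -1129832/242545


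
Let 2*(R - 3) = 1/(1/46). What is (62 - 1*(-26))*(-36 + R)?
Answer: -880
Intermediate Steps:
R = 26 (R = 3 + 1/(2*(1/46)) = 3 + (½)*46 = 3 + 23 = 26)
(62 - 1*(-26))*(-36 + R) = (62 - 1*(-26))*(-36 + 26) = (62 + 26)*(-10) = 88*(-10) = -880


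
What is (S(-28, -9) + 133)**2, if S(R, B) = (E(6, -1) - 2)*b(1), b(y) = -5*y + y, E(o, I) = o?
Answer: 13689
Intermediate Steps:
b(y) = -4*y
S(R, B) = -16 (S(R, B) = (6 - 2)*(-4*1) = 4*(-4) = -16)
(S(-28, -9) + 133)**2 = (-16 + 133)**2 = 117**2 = 13689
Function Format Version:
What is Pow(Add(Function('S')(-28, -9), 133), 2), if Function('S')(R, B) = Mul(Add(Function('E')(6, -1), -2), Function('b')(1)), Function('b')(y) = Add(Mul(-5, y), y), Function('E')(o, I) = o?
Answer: 13689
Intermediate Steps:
Function('b')(y) = Mul(-4, y)
Function('S')(R, B) = -16 (Function('S')(R, B) = Mul(Add(6, -2), Mul(-4, 1)) = Mul(4, -4) = -16)
Pow(Add(Function('S')(-28, -9), 133), 2) = Pow(Add(-16, 133), 2) = Pow(117, 2) = 13689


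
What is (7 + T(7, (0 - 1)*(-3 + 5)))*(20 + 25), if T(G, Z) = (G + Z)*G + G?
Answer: 2205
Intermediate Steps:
T(G, Z) = G + G*(G + Z) (T(G, Z) = G*(G + Z) + G = G + G*(G + Z))
(7 + T(7, (0 - 1)*(-3 + 5)))*(20 + 25) = (7 + 7*(1 + 7 + (0 - 1)*(-3 + 5)))*(20 + 25) = (7 + 7*(1 + 7 - 1*2))*45 = (7 + 7*(1 + 7 - 2))*45 = (7 + 7*6)*45 = (7 + 42)*45 = 49*45 = 2205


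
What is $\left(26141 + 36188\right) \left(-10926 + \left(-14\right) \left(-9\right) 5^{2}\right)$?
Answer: $-484670304$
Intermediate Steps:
$\left(26141 + 36188\right) \left(-10926 + \left(-14\right) \left(-9\right) 5^{2}\right) = 62329 \left(-10926 + 126 \cdot 25\right) = 62329 \left(-10926 + 3150\right) = 62329 \left(-7776\right) = -484670304$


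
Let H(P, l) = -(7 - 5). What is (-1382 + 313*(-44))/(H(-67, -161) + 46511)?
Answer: -15154/46509 ≈ -0.32583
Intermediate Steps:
H(P, l) = -2 (H(P, l) = -1*2 = -2)
(-1382 + 313*(-44))/(H(-67, -161) + 46511) = (-1382 + 313*(-44))/(-2 + 46511) = (-1382 - 13772)/46509 = -15154*1/46509 = -15154/46509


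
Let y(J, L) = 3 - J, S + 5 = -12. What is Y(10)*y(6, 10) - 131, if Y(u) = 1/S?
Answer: -2224/17 ≈ -130.82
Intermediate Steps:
S = -17 (S = -5 - 12 = -17)
Y(u) = -1/17 (Y(u) = 1/(-17) = -1/17)
Y(10)*y(6, 10) - 131 = -(3 - 1*6)/17 - 131 = -(3 - 6)/17 - 131 = -1/17*(-3) - 131 = 3/17 - 131 = -2224/17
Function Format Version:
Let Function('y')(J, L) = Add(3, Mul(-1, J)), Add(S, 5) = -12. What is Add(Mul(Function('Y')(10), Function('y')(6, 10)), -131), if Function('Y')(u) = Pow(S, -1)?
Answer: Rational(-2224, 17) ≈ -130.82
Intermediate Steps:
S = -17 (S = Add(-5, -12) = -17)
Function('Y')(u) = Rational(-1, 17) (Function('Y')(u) = Pow(-17, -1) = Rational(-1, 17))
Add(Mul(Function('Y')(10), Function('y')(6, 10)), -131) = Add(Mul(Rational(-1, 17), Add(3, Mul(-1, 6))), -131) = Add(Mul(Rational(-1, 17), Add(3, -6)), -131) = Add(Mul(Rational(-1, 17), -3), -131) = Add(Rational(3, 17), -131) = Rational(-2224, 17)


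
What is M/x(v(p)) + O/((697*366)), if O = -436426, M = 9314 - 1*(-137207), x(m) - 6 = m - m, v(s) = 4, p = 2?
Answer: 2076398977/85034 ≈ 24418.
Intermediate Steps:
x(m) = 6 (x(m) = 6 + (m - m) = 6 + 0 = 6)
M = 146521 (M = 9314 + 137207 = 146521)
M/x(v(p)) + O/((697*366)) = 146521/6 - 436426/(697*366) = 146521*(⅙) - 436426/255102 = 146521/6 - 436426*1/255102 = 146521/6 - 218213/127551 = 2076398977/85034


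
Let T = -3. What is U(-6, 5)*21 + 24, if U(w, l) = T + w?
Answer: -165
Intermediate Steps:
U(w, l) = -3 + w
U(-6, 5)*21 + 24 = (-3 - 6)*21 + 24 = -9*21 + 24 = -189 + 24 = -165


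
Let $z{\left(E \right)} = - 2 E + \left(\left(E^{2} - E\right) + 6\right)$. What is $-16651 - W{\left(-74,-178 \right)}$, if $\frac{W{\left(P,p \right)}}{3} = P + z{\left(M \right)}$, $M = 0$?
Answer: $-16447$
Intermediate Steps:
$z{\left(E \right)} = 6 + E^{2} - 3 E$ ($z{\left(E \right)} = - 2 E + \left(6 + E^{2} - E\right) = 6 + E^{2} - 3 E$)
$W{\left(P,p \right)} = 18 + 3 P$ ($W{\left(P,p \right)} = 3 \left(P + \left(6 + 0^{2} - 0\right)\right) = 3 \left(P + \left(6 + 0 + 0\right)\right) = 3 \left(P + 6\right) = 3 \left(6 + P\right) = 18 + 3 P$)
$-16651 - W{\left(-74,-178 \right)} = -16651 - \left(18 + 3 \left(-74\right)\right) = -16651 - \left(18 - 222\right) = -16651 - -204 = -16651 + 204 = -16447$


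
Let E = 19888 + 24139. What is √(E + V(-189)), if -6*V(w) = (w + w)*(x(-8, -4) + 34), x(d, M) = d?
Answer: √45665 ≈ 213.69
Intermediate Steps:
E = 44027
V(w) = -26*w/3 (V(w) = -(w + w)*(-8 + 34)/6 = -2*w*26/6 = -26*w/3)
√(E + V(-189)) = √(44027 - 26/3*(-189)) = √(44027 + 1638) = √45665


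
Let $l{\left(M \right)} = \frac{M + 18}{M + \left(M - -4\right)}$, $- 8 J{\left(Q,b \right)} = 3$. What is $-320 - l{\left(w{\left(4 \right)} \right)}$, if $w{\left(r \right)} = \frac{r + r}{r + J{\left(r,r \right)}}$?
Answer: $- \frac{39333}{122} \approx -322.4$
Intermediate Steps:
$J{\left(Q,b \right)} = - \frac{3}{8}$ ($J{\left(Q,b \right)} = \left(- \frac{1}{8}\right) 3 = - \frac{3}{8}$)
$w{\left(r \right)} = \frac{2 r}{- \frac{3}{8} + r}$ ($w{\left(r \right)} = \frac{r + r}{r - \frac{3}{8}} = \frac{2 r}{- \frac{3}{8} + r}$)
$l{\left(M \right)} = \frac{18 + M}{4 + 2 M}$ ($l{\left(M \right)} = \frac{18 + M}{M + \left(M + 4\right)} = \frac{18 + M}{M + \left(4 + M\right)} = \frac{18 + M}{4 + 2 M}$)
$-320 - l{\left(w{\left(4 \right)} \right)} = -320 - \frac{18 + 16 \cdot 4 \frac{1}{-3 + 8 \cdot 4}}{2 \left(2 + 16 \cdot 4 \frac{1}{-3 + 8 \cdot 4}\right)} = -320 - \frac{18 + 16 \cdot 4 \frac{1}{-3 + 32}}{2 \left(2 + 16 \cdot 4 \frac{1}{-3 + 32}\right)} = -320 - \frac{18 + 16 \cdot 4 \cdot \frac{1}{29}}{2 \left(2 + 16 \cdot 4 \cdot \frac{1}{29}\right)} = -320 - \frac{18 + \frac{64}{29}}{2 \left(2 + \frac{64}{29}\right)} = -320 - \frac{1}{2} \frac{1}{\frac{122}{29}} \cdot \frac{586}{29} = -320 - \frac{1}{2} \cdot \frac{29}{122} \cdot \frac{586}{29} = -320 - \frac{293}{122} = - \frac{39333}{122}$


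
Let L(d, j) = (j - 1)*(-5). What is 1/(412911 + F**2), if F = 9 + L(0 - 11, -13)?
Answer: 1/419152 ≈ 2.3858e-6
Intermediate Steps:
L(d, j) = 5 - 5*j (L(d, j) = (-1 + j)*(-5) = 5 - 5*j)
F = 79 (F = 9 + (5 - 5*(-13)) = 9 + (5 + 65) = 9 + 70 = 79)
1/(412911 + F**2) = 1/(412911 + 79**2) = 1/(412911 + 6241) = 1/419152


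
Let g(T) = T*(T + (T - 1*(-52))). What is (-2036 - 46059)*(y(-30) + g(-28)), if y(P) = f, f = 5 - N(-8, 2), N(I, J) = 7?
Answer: -5290450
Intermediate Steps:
f = -2 (f = 5 - 1*7 = 5 - 7 = -2)
y(P) = -2
g(T) = T*(52 + 2*T) (g(T) = T*(T + (T + 52)) = T*(T + (52 + T)) = T*(52 + 2*T))
(-2036 - 46059)*(y(-30) + g(-28)) = (-2036 - 46059)*(-2 + 2*(-28)*(26 - 28)) = -48095*(-2 + 2*(-28)*(-2)) = -48095*(-2 + 112) = -48095*110 = -5290450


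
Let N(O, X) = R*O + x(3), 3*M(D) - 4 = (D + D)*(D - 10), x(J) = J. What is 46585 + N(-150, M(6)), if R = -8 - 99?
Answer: 62638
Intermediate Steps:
R = -107
M(D) = 4/3 + 2*D*(-10 + D)/3 (M(D) = 4/3 + ((D + D)*(D - 10))/3 = 4/3 + ((2*D)*(-10 + D))/3 = 4/3 + (2*D*(-10 + D))/3 = 4/3 + 2*D*(-10 + D)/3)
N(O, X) = 3 - 107*O (N(O, X) = -107*O + 3 = 3 - 107*O)
46585 + N(-150, M(6)) = 46585 + (3 - 107*(-150)) = 46585 + (3 + 16050) = 46585 + 16053 = 62638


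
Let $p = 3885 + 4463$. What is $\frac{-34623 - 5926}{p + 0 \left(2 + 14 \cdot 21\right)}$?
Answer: $- \frac{40549}{8348} \approx -4.8573$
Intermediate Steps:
$p = 8348$
$\frac{-34623 - 5926}{p + 0 \left(2 + 14 \cdot 21\right)} = \frac{-34623 - 5926}{8348 + 0 \left(2 + 14 \cdot 21\right)} = - \frac{40549}{8348 + 0 \left(2 + 294\right)} = - \frac{40549}{8348 + 0 \cdot 296} = - \frac{40549}{8348 + 0} = - \frac{40549}{8348}$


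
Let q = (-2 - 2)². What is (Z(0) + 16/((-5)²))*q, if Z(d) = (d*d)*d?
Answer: 256/25 ≈ 10.240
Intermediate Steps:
Z(d) = d³ (Z(d) = d²*d = d³)
q = 16 (q = (-4)² = 16)
(Z(0) + 16/((-5)²))*q = (0³ + 16/((-5)²))*16 = (0 + 16/25)*16 = (16/25)*16 = 256/25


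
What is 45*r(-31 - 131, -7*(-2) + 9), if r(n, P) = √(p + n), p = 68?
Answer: 45*I*√94 ≈ 436.29*I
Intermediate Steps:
r(n, P) = √(68 + n)
45*r(-31 - 131, -7*(-2) + 9) = 45*√(68 + (-31 - 131)) = 45*√(68 - 162) = 45*√(-94) = 45*(I*√94) = 45*I*√94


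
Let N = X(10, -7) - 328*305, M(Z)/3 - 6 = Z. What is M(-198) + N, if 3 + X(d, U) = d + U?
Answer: -100616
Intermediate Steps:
X(d, U) = -3 + U + d (X(d, U) = -3 + (d + U) = -3 + (U + d) = -3 + U + d)
M(Z) = 18 + 3*Z
N = -100040 (N = (-3 - 7 + 10) - 328*305 = 0 - 100040 = -100040)
M(-198) + N = (18 + 3*(-198)) - 100040 = (18 - 594) - 100040 = -576 - 100040 = -100616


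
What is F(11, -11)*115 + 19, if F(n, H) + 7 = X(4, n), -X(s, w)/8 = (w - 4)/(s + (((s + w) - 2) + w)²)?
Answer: -23116/29 ≈ -797.10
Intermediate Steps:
X(s, w) = -8*(-4 + w)/(s + (-2 + s + 2*w)²) (X(s, w) = -8*(w - 4)/(s + (((s + w) - 2) + w)²) = -8*(-4 + w)/(s + ((-2 + s + w) + w)²) = -8*(-4 + w)/(s + (-2 + s + 2*w)²))
F(n, H) = -7 + 8*(4 - n)/(4 + (2 + 2*n)²) (F(n, H) = -7 + 8*(4 - n)/(4 + (-2 + 4 + 2*n)²) = -7 + 8*(4 - n)/(4 + (2 + 2*n)²))
F(11, -11)*115 + 19 = ((1 - 7*(1 + 11)² - 2*11)/(1 + (1 + 11)²))*115 + 19 = ((1 - 7*12² - 22)/(1 + 12²))*115 + 19 = ((1 - 7*144 - 22)/(1 + 144))*115 + 19 = ((1 - 1008 - 22)/145)*115 + 19 = ((1/145)*(-1029))*115 + 19 = -1029/145*115 + 19 = -23667/29 + 19 = -23116/29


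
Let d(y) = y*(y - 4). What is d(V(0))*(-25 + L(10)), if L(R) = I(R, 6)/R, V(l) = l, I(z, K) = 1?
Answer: 0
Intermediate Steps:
d(y) = y*(-4 + y)
L(R) = 1/R
d(V(0))*(-25 + L(10)) = (0*(-4 + 0))*(-25 + 1/10) = (0*(-4))*(-25 + 1/10) = 0*(-249/10) = 0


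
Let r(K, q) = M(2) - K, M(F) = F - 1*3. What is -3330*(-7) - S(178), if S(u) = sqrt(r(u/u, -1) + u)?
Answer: 23310 - 4*sqrt(11) ≈ 23297.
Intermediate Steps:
M(F) = -3 + F (M(F) = F - 3 = -3 + F)
r(K, q) = -1 - K (r(K, q) = (-3 + 2) - K = -1 - K)
S(u) = sqrt(-2 + u) (S(u) = sqrt((-1 - u/u) + u) = sqrt((-1 - 1*1) + u) = sqrt((-1 - 1) + u) = sqrt(-2 + u))
-3330*(-7) - S(178) = -3330*(-7) - sqrt(-2 + 178) = 23310 - sqrt(176) = 23310 - 4*sqrt(11)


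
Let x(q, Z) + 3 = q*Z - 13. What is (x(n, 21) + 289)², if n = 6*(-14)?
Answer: 2223081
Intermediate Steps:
n = -84
x(q, Z) = -16 + Z*q (x(q, Z) = -3 + (q*Z - 13) = -3 + (Z*q - 13) = -3 + (-13 + Z*q) = -16 + Z*q)
(x(n, 21) + 289)² = ((-16 + 21*(-84)) + 289)² = ((-16 - 1764) + 289)² = (-1780 + 289)² = (-1491)² = 2223081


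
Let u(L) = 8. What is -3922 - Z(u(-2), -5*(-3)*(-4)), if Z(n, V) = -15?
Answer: -3907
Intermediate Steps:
-3922 - Z(u(-2), -5*(-3)*(-4)) = -3922 - 1*(-15) = -3922 + 15 = -3907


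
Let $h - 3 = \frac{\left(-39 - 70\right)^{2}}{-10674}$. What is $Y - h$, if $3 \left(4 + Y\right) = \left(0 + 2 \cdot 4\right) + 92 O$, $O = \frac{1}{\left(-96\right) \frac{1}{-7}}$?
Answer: $- \frac{42019}{42696} \approx -0.98414$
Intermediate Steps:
$h = \frac{20141}{10674}$ ($h = 3 + \frac{\left(-39 - 70\right)^{2}}{-10674} = 3 + \left(-109\right)^{2} \left(- \frac{1}{10674}\right) = 3 + 11881 \left(- \frac{1}{10674}\right) = 3 - \frac{11881}{10674} = \frac{20141}{10674} \approx 1.8869$)
$O = \frac{7}{96}$ ($O = \frac{1}{\left(-96\right) \left(- \frac{1}{7}\right)} = \frac{1}{\frac{96}{7}} = \frac{7}{96} \approx 0.072917$)
$Y = \frac{65}{72}$ ($Y = -4 + \frac{\left(0 + 2 \cdot 4\right) + 92 \cdot \frac{7}{96}}{3} = -4 + \frac{\left(0 + 8\right) + \frac{161}{24}}{3} = -4 + \frac{8 + \frac{161}{24}}{3} = -4 + \frac{1}{3} \cdot \frac{353}{24} = -4 + \frac{353}{72} = \frac{65}{72} \approx 0.90278$)
$Y - h = \frac{65}{72} - \frac{20141}{10674} = - \frac{42019}{42696}$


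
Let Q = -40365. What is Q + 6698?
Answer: -33667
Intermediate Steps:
Q + 6698 = -40365 + 6698 = -33667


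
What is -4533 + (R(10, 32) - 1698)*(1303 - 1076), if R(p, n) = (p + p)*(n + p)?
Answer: -199299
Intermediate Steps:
R(p, n) = 2*p*(n + p) (R(p, n) = (2*p)*(n + p) = 2*p*(n + p))
-4533 + (R(10, 32) - 1698)*(1303 - 1076) = -4533 + (2*10*(32 + 10) - 1698)*(1303 - 1076) = -4533 + (2*10*42 - 1698)*227 = -4533 + (840 - 1698)*227 = -4533 - 858*227 = -4533 - 194766 = -199299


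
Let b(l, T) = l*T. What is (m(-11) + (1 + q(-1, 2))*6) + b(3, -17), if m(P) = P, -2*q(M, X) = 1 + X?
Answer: -65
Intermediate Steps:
q(M, X) = -1/2 - X/2 (q(M, X) = -(1 + X)/2 = -1/2 - X/2)
b(l, T) = T*l
(m(-11) + (1 + q(-1, 2))*6) + b(3, -17) = (-11 + (1 + (-1/2 - 1/2*2))*6) - 17*3 = (-11 + (1 + (-1/2 - 1))*6) - 51 = (-11 + (1 - 3/2)*6) - 51 = (-11 - 1/2*6) - 51 = (-11 - 3) - 51 = -14 - 51 = -65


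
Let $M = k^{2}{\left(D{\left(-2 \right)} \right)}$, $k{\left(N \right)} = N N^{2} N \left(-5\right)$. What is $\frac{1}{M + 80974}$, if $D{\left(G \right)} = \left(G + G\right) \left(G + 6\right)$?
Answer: $\frac{1}{107374263374} \approx 9.3132 \cdot 10^{-12}$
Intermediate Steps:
$D{\left(G \right)} = 2 G \left(6 + G\right)$
$k{\left(N \right)} = - 5 N^{4}$ ($k{\left(N \right)} = N^{3} N \left(-5\right) = N^{4} \left(-5\right) = - 5 N^{4}$)
$M = 107374182400$ ($M = \left(- 5 \left(2 \left(-2\right) \left(6 - 2\right)\right)^{4}\right)^{2} = \left(- 5 \left(2 \left(-2\right) 4\right)^{4}\right)^{2} = \left(- 5 \left(-16\right)^{4}\right)^{2} = \left(\left(-5\right) 65536\right)^{2} = \left(-327680\right)^{2} = 107374182400$)
$\frac{1}{M + 80974} = \frac{1}{107374182400 + 80974} = \frac{1}{107374263374}$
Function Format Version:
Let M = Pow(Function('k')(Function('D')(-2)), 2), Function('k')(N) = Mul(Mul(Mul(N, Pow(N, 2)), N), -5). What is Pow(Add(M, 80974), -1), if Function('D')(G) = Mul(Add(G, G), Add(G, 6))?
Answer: Rational(1, 107374263374) ≈ 9.3132e-12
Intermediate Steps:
Function('D')(G) = Mul(2, G, Add(6, G)) (Function('D')(G) = Mul(Mul(2, G), Add(6, G)) = Mul(2, G, Add(6, G)))
Function('k')(N) = Mul(-5, Pow(N, 4)) (Function('k')(N) = Mul(Mul(Pow(N, 3), N), -5) = Mul(Pow(N, 4), -5) = Mul(-5, Pow(N, 4)))
M = 107374182400 (M = Pow(Mul(-5, Pow(Mul(2, -2, Add(6, -2)), 4)), 2) = Pow(Mul(-5, Pow(Mul(2, -2, 4), 4)), 2) = Pow(Mul(-5, Pow(-16, 4)), 2) = Pow(Mul(-5, 65536), 2) = Pow(-327680, 2) = 107374182400)
Pow(Add(M, 80974), -1) = Pow(Add(107374182400, 80974), -1) = Pow(107374263374, -1) = Rational(1, 107374263374)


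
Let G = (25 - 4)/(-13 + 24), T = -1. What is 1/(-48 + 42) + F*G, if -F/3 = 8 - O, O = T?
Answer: -3413/66 ≈ -51.712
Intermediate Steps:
G = 21/11 ≈ 1.9091
O = -1
F = -27 (F = -3*(8 - 1*(-1)) = -3*(8 + 1) = -3*9 = -27)
1/(-48 + 42) + F*G = 1/(-48 + 42) - 27*21/11 = 1/(-6) - 567/11 = -⅙ - 567/11 = -3413/66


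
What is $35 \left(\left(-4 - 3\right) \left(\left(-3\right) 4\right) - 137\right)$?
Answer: $-1855$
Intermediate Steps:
$35 \left(\left(-4 - 3\right) \left(\left(-3\right) 4\right) - 137\right) = 35 \left(\left(-7\right) \left(-12\right) - 137\right) = 35 \left(84 - 137\right) = 35 \left(-53\right) = -1855$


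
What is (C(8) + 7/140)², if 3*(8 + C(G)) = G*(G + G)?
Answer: 4338889/3600 ≈ 1205.2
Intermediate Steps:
C(G) = -8 + 2*G²/3 (C(G) = -8 + (G*(G + G))/3 = -8 + (G*(2*G))/3 = -8 + (2*G²)/3 = -8 + 2*G²/3)
(C(8) + 7/140)² = ((-8 + (⅔)*8²) + 7/140)² = ((-8 + (⅔)*64) + 7*(1/140))² = ((-8 + 128/3) + 1/20)² = (104/3 + 1/20)² = (2083/60)² = 4338889/3600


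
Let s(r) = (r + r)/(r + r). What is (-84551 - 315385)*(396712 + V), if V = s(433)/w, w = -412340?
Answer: -16355405324282736/103085 ≈ -1.5866e+11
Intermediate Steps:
s(r) = 1 (s(r) = (2*r)/((2*r)) = (2*r)*(1/(2*r)) = 1)
V = -1/412340 (V = 1/(-412340) = 1*(-1/412340) = -1/412340 ≈ -2.4252e-6)
(-84551 - 315385)*(396712 + V) = (-84551 - 315385)*(396712 - 1/412340) = -399936*163580226079/412340 = -16355405324282736/103085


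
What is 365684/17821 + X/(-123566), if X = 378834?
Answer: 19217454215/1101034843 ≈ 17.454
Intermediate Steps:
365684/17821 + X/(-123566) = 365684/17821 + 378834/(-123566) = 365684*(1/17821) + 378834*(-1/123566) = 365684/17821 - 189417/61783 = 19217454215/1101034843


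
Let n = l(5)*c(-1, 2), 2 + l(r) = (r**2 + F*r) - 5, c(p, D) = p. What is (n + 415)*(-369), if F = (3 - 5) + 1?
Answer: -148338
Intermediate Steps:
F = -1 (F = -2 + 1 = -1)
l(r) = -7 + r**2 - r (l(r) = -2 + ((r**2 - r) - 5) = -2 + (-5 + r**2 - r) = -7 + r**2 - r)
n = -13 (n = (-7 + 5**2 - 1*5)*(-1) = (-7 + 25 - 5)*(-1) = 13*(-1) = -13)
(n + 415)*(-369) = (-13 + 415)*(-369) = 402*(-369) = -148338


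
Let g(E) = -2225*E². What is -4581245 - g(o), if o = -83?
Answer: 10746780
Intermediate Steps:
-4581245 - g(o) = -4581245 - (-2225)*(-83)² = -4581245 - (-2225)*6889 = -4581245 - 1*(-15328025) = -4581245 + 15328025 = 10746780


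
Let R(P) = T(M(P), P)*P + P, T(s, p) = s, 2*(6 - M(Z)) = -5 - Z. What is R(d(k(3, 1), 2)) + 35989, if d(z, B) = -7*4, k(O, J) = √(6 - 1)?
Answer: 36115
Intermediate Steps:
M(Z) = 17/2 + Z/2 (M(Z) = 6 - (-5 - Z)/2 = 6 + (5/2 + Z/2) = 17/2 + Z/2)
k(O, J) = √5
d(z, B) = -28
R(P) = P + P*(17/2 + P/2) (R(P) = (17/2 + P/2)*P + P = P*(17/2 + P/2) + P = P + P*(17/2 + P/2))
R(d(k(3, 1), 2)) + 35989 = (½)*(-28)*(19 - 28) + 35989 = (½)*(-28)*(-9) + 35989 = 126 + 35989 = 36115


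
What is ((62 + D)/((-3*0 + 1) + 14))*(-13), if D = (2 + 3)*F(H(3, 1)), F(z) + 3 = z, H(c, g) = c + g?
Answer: -871/15 ≈ -58.067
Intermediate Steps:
F(z) = -3 + z
D = 5 (D = (2 + 3)*(-3 + (3 + 1)) = 5*(-3 + 4) = 5*1 = 5)
((62 + D)/((-3*0 + 1) + 14))*(-13) = ((62 + 5)/((-3*0 + 1) + 14))*(-13) = (67/((0 + 1) + 14))*(-13) = (67/(1 + 14))*(-13) = (67/15)*(-13) = -871/15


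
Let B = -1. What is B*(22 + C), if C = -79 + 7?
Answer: 50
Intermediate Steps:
C = -72
B*(22 + C) = -(22 - 72) = -1*(-50) = 50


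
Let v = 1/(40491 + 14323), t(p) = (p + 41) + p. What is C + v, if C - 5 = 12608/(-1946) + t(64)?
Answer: 8934573345/53334022 ≈ 167.52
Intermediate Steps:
t(p) = 41 + 2*p (t(p) = (41 + p) + p = 41 + 2*p)
v = 1/54814 ≈ 1.8244e-5
C = 162998/973 (C = 5 + (12608/(-1946) + (41 + 2*64)) = 5 + (12608*(-1/1946) + (41 + 128)) = 5 + (-6304/973 + 169) = 5 + 158133/973 = 162998/973 ≈ 167.52)
C + v = 162998/973 + 1/54814 = 8934573345/53334022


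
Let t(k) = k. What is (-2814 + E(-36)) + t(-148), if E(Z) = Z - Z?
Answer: -2962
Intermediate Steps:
E(Z) = 0
(-2814 + E(-36)) + t(-148) = (-2814 + 0) - 148 = -2814 - 148 = -2962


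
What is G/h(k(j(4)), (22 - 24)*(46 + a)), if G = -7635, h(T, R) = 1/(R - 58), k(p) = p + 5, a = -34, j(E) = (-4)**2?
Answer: 626070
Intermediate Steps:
j(E) = 16
k(p) = 5 + p
h(T, R) = 1/(-58 + R)
G/h(k(j(4)), (22 - 24)*(46 + a)) = -(-442830 + 7635*(22 - 24)*(46 - 34)) = -7635/(1/(-58 - 2*12)) = -7635/(1/(-58 - 24)) = -7635/(1/(-82)) = -7635/(-1/82) = -7635*(-82) = 626070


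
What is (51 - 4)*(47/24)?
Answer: 2209/24 ≈ 92.042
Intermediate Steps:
(51 - 4)*(47/24) = 47*(47*(1/24)) = 47*(47/24) = 2209/24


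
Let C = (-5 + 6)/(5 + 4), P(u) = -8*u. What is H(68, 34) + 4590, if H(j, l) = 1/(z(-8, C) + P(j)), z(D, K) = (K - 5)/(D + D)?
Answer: 89840034/19573 ≈ 4590.0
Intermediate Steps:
C = ⅑ (C = 1/9 = 1*(⅑) = ⅑ ≈ 0.11111)
z(D, K) = (-5 + K)/(2*D) (z(D, K) = (-5 + K)/((2*D)) = (-5 + K)*(1/(2*D)) = (-5 + K)/(2*D))
H(j, l) = 1/(11/36 - 8*j) (H(j, l) = 1/((½)*(-5 + ⅑)/(-8) - 8*j) = 1/((½)*(-⅛)*(-44/9) - 8*j) = 1/(11/36 - 8*j))
H(68, 34) + 4590 = -36/(-11 + 288*68) + 4590 = -36/(-11 + 19584) + 4590 = -36/19573 + 4590 = 89840034/19573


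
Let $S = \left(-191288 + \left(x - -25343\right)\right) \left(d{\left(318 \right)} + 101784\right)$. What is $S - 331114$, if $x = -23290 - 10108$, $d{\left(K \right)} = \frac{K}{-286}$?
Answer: $- \frac{2901475345181}{143} \approx -2.029 \cdot 10^{10}$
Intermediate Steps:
$d{\left(K \right)} = - \frac{K}{286}$ ($d{\left(K \right)} = K \left(- \frac{1}{286}\right) = - \frac{K}{286}$)
$x = -33398$
$S = - \frac{2901427995879}{143}$ ($S = \left(-191288 - 8055\right) \left(\left(- \frac{1}{286}\right) 318 + 101784\right) = \left(-191288 + \left(-33398 + 25343\right)\right) \left(- \frac{159}{143} + 101784\right) = \left(-191288 - 8055\right) \frac{14554953}{143} = \left(-199343\right) \frac{14554953}{143} = - \frac{2901427995879}{143} \approx -2.029 \cdot 10^{10}$)
$S - 331114 = - \frac{2901427995879}{143} - 331114 = - \frac{2901475345181}{143}$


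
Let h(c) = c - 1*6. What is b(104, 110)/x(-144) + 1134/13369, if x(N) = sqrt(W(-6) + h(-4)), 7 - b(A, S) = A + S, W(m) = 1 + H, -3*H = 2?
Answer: 1134/13369 + 207*I*sqrt(87)/29 ≈ 0.084823 + 66.578*I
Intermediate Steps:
H = -2/3 (H = -1/3*2 = -2/3 ≈ -0.66667)
W(m) = 1/3 (W(m) = 1 - 2/3 = 1/3)
b(A, S) = 7 - A - S (b(A, S) = 7 - (A + S) = 7 + (-A - S) = 7 - A - S)
h(c) = -6 + c (h(c) = c - 6 = -6 + c)
x(N) = I*sqrt(87)/3 (x(N) = sqrt(1/3 + (-6 - 4)) = sqrt(1/3 - 10) = sqrt(-29/3) = I*sqrt(87)/3)
b(104, 110)/x(-144) + 1134/13369 = (7 - 1*104 - 1*110)/((I*sqrt(87)/3)) + 1134/13369 = (7 - 104 - 110)*(-I*sqrt(87)/29) + 1134*(1/13369) = -(-207)*I*sqrt(87)/29 + 1134/13369 = 207*I*sqrt(87)/29 + 1134/13369 = 1134/13369 + 207*I*sqrt(87)/29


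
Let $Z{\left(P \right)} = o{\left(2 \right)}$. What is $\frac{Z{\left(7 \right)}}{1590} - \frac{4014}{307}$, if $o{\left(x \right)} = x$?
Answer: $- \frac{3190823}{244065} \approx -13.074$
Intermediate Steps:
$Z{\left(P \right)} = 2$
$\frac{Z{\left(7 \right)}}{1590} - \frac{4014}{307} = \frac{2}{1590} - \frac{4014}{307} = 2 \cdot \frac{1}{1590} - \frac{4014}{307} = \frac{1}{795} - \frac{4014}{307} = - \frac{3190823}{244065}$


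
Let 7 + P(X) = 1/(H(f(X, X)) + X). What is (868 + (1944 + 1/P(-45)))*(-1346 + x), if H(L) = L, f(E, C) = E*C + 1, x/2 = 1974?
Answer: 50724963511/6933 ≈ 7.3164e+6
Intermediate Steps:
x = 3948 (x = 2*1974 = 3948)
f(E, C) = 1 + C*E (f(E, C) = C*E + 1 = 1 + C*E)
P(X) = -7 + 1/(1 + X + X²) (P(X) = -7 + 1/((1 + X*X) + X) = -7 + 1/((1 + X²) + X) = -7 + 1/(1 + X + X²))
(868 + (1944 + 1/P(-45)))*(-1346 + x) = (868 + (1944 + 1/((-6 - 7*(-45) - 7*(-45)²)/(1 - 45 + (-45)²))))*(-1346 + 3948) = (868 + (1944 + 1/((-6 + 315 - 7*2025)/(1 - 45 + 2025))))*2602 = (868 + (1944 + 1/((-6 + 315 - 14175)/1981)))*2602 = (868 + (1944 + 1/((1/1981)*(-13866))))*2602 = (868 + (1944 + 1/(-13866/1981)))*2602 = (868 + (1944 - 1981/13866))*2602 = (868 + 26953523/13866)*2602 = (38989211/13866)*2602 = 50724963511/6933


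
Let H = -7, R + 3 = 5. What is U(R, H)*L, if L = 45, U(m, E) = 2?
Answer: 90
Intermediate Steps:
R = 2 (R = -3 + 5 = 2)
U(R, H)*L = 2*45 = 90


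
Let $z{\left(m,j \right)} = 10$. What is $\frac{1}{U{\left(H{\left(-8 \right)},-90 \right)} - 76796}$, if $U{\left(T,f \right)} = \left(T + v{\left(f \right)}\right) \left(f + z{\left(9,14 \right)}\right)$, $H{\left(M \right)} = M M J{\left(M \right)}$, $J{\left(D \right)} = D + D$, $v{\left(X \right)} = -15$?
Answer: $\frac{1}{6324} \approx 0.00015813$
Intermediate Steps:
$J{\left(D \right)} = 2 D$
$H{\left(M \right)} = 2 M^{3}$ ($H{\left(M \right)} = M M 2 M = M^{2} \cdot 2 M = 2 M^{3}$)
$U{\left(T,f \right)} = \left(-15 + T\right) \left(10 + f\right)$ ($U{\left(T,f \right)} = \left(T - 15\right) \left(f + 10\right) = \left(-15 + T\right) \left(10 + f\right)$)
$\frac{1}{U{\left(H{\left(-8 \right)},-90 \right)} - 76796} = \frac{1}{\left(-150 - -1350 + 10 \cdot 2 \left(-8\right)^{3} + 2 \left(-8\right)^{3} \left(-90\right)\right) - 76796} = \frac{1}{\left(-150 + 1350 + 10 \cdot 2 \left(-512\right) + 2 \left(-512\right) \left(-90\right)\right) - 76796} = \frac{1}{\left(-150 + 1350 + 10 \left(-1024\right) - -92160\right) - 76796} = \frac{1}{\left(-150 + 1350 - 10240 + 92160\right) - 76796} = \frac{1}{83120 - 76796} = \frac{1}{6324}$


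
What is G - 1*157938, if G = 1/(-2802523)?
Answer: -442624877575/2802523 ≈ -1.5794e+5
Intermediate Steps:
G = -1/2802523 ≈ -3.5682e-7
G - 1*157938 = -1/2802523 - 1*157938 = -1/2802523 - 157938 = -442624877575/2802523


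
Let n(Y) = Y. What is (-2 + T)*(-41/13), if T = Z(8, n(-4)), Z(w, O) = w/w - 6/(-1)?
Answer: -205/13 ≈ -15.769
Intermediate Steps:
Z(w, O) = 7 (Z(w, O) = 1 - 6*(-1) = 1 + 6 = 7)
T = 7
(-2 + T)*(-41/13) = (-2 + 7)*(-41/13) = 5*(-41*1/13) = 5*(-41/13) = -205/13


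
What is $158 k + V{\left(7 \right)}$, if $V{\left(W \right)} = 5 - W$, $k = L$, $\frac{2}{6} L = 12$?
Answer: $5686$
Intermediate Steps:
$L = 36$ ($L = 3 \cdot 12 = 36$)
$k = 36$
$158 k + V{\left(7 \right)} = 158 \cdot 36 + \left(5 - 7\right) = 5688 + \left(5 - 7\right) = 5688 - 2 = 5686$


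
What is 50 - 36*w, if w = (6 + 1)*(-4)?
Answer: 1058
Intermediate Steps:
w = -28 (w = 7*(-4) = -28)
50 - 36*w = 50 - 36*(-28) = 50 + 1008 = 1058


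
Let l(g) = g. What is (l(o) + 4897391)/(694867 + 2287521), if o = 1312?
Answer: 4898703/2982388 ≈ 1.6425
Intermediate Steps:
(l(o) + 4897391)/(694867 + 2287521) = (1312 + 4897391)/(694867 + 2287521) = 4898703/2982388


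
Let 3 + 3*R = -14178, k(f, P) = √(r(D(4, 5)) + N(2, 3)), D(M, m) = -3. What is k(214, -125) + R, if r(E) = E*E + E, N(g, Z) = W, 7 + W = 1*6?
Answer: -4727 + √5 ≈ -4724.8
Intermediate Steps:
W = -1 (W = -7 + 1*6 = -7 + 6 = -1)
N(g, Z) = -1
r(E) = E + E² (r(E) = E² + E = E + E²)
k(f, P) = √5 (k(f, P) = √(-3*(1 - 3) - 1) = √(-3*(-2) - 1) = √(6 - 1) = √5)
R = -4727 (R = -1 + (⅓)*(-14178) = -1 - 4726 = -4727)
k(214, -125) + R = √5 - 4727 = -4727 + √5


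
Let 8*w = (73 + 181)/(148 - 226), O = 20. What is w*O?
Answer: -635/78 ≈ -8.1410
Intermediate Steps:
w = -127/312 (w = ((73 + 181)/(148 - 226))/8 = (254/(-78))/8 = (254*(-1/78))/8 = (⅛)*(-127/39) = -127/312 ≈ -0.40705)
w*O = -127/312*20 = -635/78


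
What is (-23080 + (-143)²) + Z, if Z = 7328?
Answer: 4697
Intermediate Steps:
(-23080 + (-143)²) + Z = (-23080 + (-143)²) + 7328 = (-23080 + 20449) + 7328 = -2631 + 7328 = 4697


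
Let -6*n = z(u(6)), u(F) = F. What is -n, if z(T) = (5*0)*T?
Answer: 0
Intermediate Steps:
z(T) = 0 (z(T) = 0*T = 0)
n = 0 (n = -⅙*0 = 0)
-n = -1*0 = 0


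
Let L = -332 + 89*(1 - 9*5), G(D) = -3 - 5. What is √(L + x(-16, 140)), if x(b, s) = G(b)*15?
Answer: 4*I*√273 ≈ 66.091*I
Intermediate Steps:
G(D) = -8
L = -4248 (L = -332 + 89*(1 - 45) = -332 + 89*(-44) = -332 - 3916 = -4248)
x(b, s) = -120 (x(b, s) = -8*15 = -120)
√(L + x(-16, 140)) = √(-4248 - 120) = √(-4368) = 4*I*√273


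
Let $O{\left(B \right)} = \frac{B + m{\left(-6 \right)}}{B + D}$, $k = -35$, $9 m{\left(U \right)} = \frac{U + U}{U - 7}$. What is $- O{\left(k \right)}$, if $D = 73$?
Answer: $\frac{1361}{1482} \approx 0.91835$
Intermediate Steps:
$m{\left(U \right)} = \frac{2 U}{9 \left(-7 + U\right)}$ ($m{\left(U \right)} = \frac{\left(U + U\right) \frac{1}{U - 7}}{9} = \frac{2 U \frac{1}{-7 + U}}{9} = \frac{2 U}{9 \left(-7 + U\right)}$)
$O{\left(B \right)} = \frac{\frac{4}{39} + B}{73 + B}$ ($O{\left(B \right)} = \frac{B + \frac{2}{9} \left(-6\right) \frac{1}{-7 - 6}}{B + 73} = \frac{B + \frac{2}{9} \left(-6\right) \frac{1}{-13}}{73 + B} = \frac{B + \frac{2}{9} \left(-6\right) \left(- \frac{1}{13}\right)}{73 + B} = \frac{B + \frac{4}{39}}{73 + B} = \frac{\frac{4}{39} + B}{73 + B}$)
$- O{\left(k \right)} = - \frac{\frac{4}{39} - 35}{73 - 35} = - \frac{-1361}{38 \cdot 39} = \left(-1\right) \left(- \frac{1361}{1482}\right) = \frac{1361}{1482}$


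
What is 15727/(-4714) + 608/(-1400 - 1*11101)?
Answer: -199469339/58929714 ≈ -3.3849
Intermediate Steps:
15727/(-4714) + 608/(-1400 - 1*11101) = 15727*(-1/4714) + 608/(-1400 - 11101) = -15727/4714 + 608/(-12501) = -15727/4714 + 608*(-1/12501) = -15727/4714 - 608/12501 = -199469339/58929714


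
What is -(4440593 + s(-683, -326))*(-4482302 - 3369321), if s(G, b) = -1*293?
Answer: 34863561606900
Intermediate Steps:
s(G, b) = -293
-(4440593 + s(-683, -326))*(-4482302 - 3369321) = -(4440593 - 293)*(-4482302 - 3369321) = -4440300*(-7851623) = -1*(-34863561606900) = 34863561606900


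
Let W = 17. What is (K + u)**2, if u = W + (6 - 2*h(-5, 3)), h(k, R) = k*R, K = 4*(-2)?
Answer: 2025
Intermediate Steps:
K = -8
h(k, R) = R*k
u = 53 (u = 17 + (6 - 6*(-5)) = 17 + (6 - 2*(-15)) = 17 + (6 + 30) = 17 + 36 = 53)
(K + u)**2 = (-8 + 53)**2 = 45**2 = 2025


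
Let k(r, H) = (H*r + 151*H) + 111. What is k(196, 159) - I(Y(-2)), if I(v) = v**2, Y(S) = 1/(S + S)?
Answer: 884543/16 ≈ 55284.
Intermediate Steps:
Y(S) = 1/(2*S)
k(r, H) = 111 + 151*H + H*r (k(r, H) = (151*H + H*r) + 111 = 111 + 151*H + H*r)
k(196, 159) - I(Y(-2)) = (111 + 151*159 + 159*196) - ((1/2)/(-2))**2 = (111 + 24009 + 31164) - ((1/2)*(-1/2))**2 = 55284 - (-1/4)**2 = 55284 - 1*1/16 = 55284 - 1/16 = 884543/16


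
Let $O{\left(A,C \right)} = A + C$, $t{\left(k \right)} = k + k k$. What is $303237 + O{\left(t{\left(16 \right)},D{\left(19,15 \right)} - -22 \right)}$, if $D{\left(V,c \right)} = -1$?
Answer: $303530$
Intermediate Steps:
$t{\left(k \right)} = k + k^{2}$
$303237 + O{\left(t{\left(16 \right)},D{\left(19,15 \right)} - -22 \right)} = 303237 - \left(-21 - 16 \left(1 + 16\right)\right) = 303237 + \left(16 \cdot 17 + \left(-1 + 22\right)\right) = 303237 + \left(272 + 21\right) = 303237 + 293 = 303530$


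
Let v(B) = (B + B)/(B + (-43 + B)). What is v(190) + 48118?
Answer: 16216146/337 ≈ 48119.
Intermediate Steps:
v(B) = 2*B/(-43 + 2*B) (v(B) = (2*B)/(-43 + 2*B) = 2*B/(-43 + 2*B))
v(190) + 48118 = 2*190/(-43 + 2*190) + 48118 = 2*190/(-43 + 380) + 48118 = 2*190/337 + 48118 = 2*190*(1/337) + 48118 = 380/337 + 48118 = 16216146/337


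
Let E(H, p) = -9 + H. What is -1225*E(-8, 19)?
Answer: 20825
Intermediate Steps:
-1225*E(-8, 19) = -1225*(-9 - 8) = -1225*(-17) = 20825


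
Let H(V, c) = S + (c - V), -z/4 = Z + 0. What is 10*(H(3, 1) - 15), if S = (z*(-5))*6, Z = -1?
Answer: -1370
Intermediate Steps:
z = 4 (z = -4*(-1 + 0) = -4*(-1) = 4)
S = -120 (S = (4*(-5))*6 = -20*6 = -120)
H(V, c) = -120 + c - V (H(V, c) = -120 + (c - V) = -120 + c - V)
10*(H(3, 1) - 15) = 10*((-120 + 1 - 1*3) - 15) = 10*((-120 + 1 - 3) - 15) = 10*(-122 - 15) = 10*(-137) = -1370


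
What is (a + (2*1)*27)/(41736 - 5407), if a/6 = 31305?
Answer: 11052/2137 ≈ 5.1717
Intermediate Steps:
a = 187830 (a = 6*31305 = 187830)
(a + (2*1)*27)/(41736 - 5407) = (187830 + (2*1)*27)/(41736 - 5407) = (187830 + 2*27)/36329 = (187830 + 54)*(1/36329) = 187884*(1/36329) = 11052/2137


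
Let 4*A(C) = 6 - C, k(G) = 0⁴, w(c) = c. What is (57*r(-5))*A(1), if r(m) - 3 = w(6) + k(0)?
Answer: 2565/4 ≈ 641.25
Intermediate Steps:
k(G) = 0
r(m) = 9 (r(m) = 3 + (6 + 0) = 3 + 6 = 9)
A(C) = 3/2 - C/4 (A(C) = (6 - C)/4 = 3/2 - C/4)
(57*r(-5))*A(1) = (57*9)*(3/2 - ¼*1) = 513*(3/2 - ¼) = 513*(5/4) = 2565/4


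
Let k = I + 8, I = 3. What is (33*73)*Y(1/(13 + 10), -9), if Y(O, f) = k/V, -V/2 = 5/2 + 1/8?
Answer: -35332/7 ≈ -5047.4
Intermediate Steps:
k = 11 (k = 3 + 8 = 11)
V = -21/4 (V = -2*(5/2 + 1/8) = -2*(5*(½) + 1*(⅛)) = -2*(5/2 + ⅛) = -2*21/8 = -21/4 ≈ -5.2500)
Y(O, f) = -44/21 (Y(O, f) = 11/(-21/4) = 11*(-4/21) = -44/21)
(33*73)*Y(1/(13 + 10), -9) = (33*73)*(-44/21) = 2409*(-44/21) = -35332/7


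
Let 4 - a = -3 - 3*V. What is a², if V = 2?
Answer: 169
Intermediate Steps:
a = 13 (a = 4 - (-3 - 3*2) = 4 - (-3 - 6) = 4 - 1*(-9) = 4 + 9 = 13)
a² = 13² = 169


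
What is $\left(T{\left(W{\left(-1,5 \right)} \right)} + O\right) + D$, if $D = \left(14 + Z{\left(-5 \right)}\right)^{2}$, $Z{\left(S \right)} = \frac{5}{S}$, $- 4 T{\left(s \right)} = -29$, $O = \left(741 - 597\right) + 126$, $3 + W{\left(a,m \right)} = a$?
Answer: $\frac{1785}{4} \approx 446.25$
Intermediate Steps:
$W{\left(a,m \right)} = -3 + a$
$O = 270$ ($O = \left(741 - 597\right) + 126 = 144 + 126 = 270$)
$T{\left(s \right)} = \frac{29}{4}$ ($T{\left(s \right)} = \left(- \frac{1}{4}\right) \left(-29\right) = \frac{29}{4}$)
$D = 169$ ($D = \left(14 + \frac{5}{-5}\right)^{2} = \left(14 + 5 \left(- \frac{1}{5}\right)\right)^{2} = \left(14 - 1\right)^{2} = 13^{2} = 169$)
$\left(T{\left(W{\left(-1,5 \right)} \right)} + O\right) + D = \left(\frac{29}{4} + 270\right) + 169 = \frac{1109}{4} + 169 = \frac{1785}{4}$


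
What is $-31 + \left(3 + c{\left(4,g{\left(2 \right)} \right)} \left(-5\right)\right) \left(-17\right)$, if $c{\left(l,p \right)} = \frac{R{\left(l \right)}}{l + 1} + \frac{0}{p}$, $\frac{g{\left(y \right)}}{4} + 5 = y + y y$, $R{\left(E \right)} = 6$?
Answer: $20$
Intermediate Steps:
$g{\left(y \right)} = -20 + 4 y + 4 y^{2}$ ($g{\left(y \right)} = -20 + 4 \left(y + y y\right) = -20 + 4 \left(y + y^{2}\right) = -20 + \left(4 y + 4 y^{2}\right) = -20 + 4 y + 4 y^{2}$)
$c{\left(l,p \right)} = \frac{6}{1 + l}$ ($c{\left(l,p \right)} = \frac{6}{l + 1} + \frac{0}{p} = \frac{6}{1 + l} + 0 = \frac{6}{1 + l}$)
$-31 + \left(3 + c{\left(4,g{\left(2 \right)} \right)} \left(-5\right)\right) \left(-17\right) = -31 + \left(3 + \frac{6}{1 + 4} \left(-5\right)\right) \left(-17\right) = -31 + \left(3 + \frac{6}{5} \left(-5\right)\right) \left(-17\right) = -31 + \left(3 - 6\right) \left(-17\right) = -31 - -51 = -31 + 51 = 20$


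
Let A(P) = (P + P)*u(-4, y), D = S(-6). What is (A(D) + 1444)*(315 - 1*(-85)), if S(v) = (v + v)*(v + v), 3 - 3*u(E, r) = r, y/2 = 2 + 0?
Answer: 539200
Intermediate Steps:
y = 4 (y = 2*(2 + 0) = 2*2 = 4)
u(E, r) = 1 - r/3
S(v) = 4*v² (S(v) = (2*v)*(2*v) = 4*v²)
D = 144 (D = 4*(-6)² = 4*36 = 144)
A(P) = -2*P/3 (A(P) = (P + P)*(1 - ⅓*4) = (2*P)*(1 - 4/3) = (2*P)*(-⅓) = -2*P/3)
(A(D) + 1444)*(315 - 1*(-85)) = (-⅔*144 + 1444)*(315 - 1*(-85)) = (-96 + 1444)*(315 + 85) = 1348*400 = 539200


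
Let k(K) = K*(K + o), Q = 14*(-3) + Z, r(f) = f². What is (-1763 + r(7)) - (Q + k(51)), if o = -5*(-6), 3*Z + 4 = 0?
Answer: -17405/3 ≈ -5801.7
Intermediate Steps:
Z = -4/3 (Z = -4/3 + (⅓)*0 = -4/3 + 0 = -4/3 ≈ -1.3333)
o = 30
Q = -130/3 (Q = 14*(-3) - 4/3 = -42 - 4/3 = -130/3 ≈ -43.333)
k(K) = K*(30 + K) (k(K) = K*(K + 30) = K*(30 + K))
(-1763 + r(7)) - (Q + k(51)) = (-1763 + 7²) - (-130/3 + 51*(30 + 51)) = (-1763 + 49) - (-130/3 + 51*81) = -1714 - (-130/3 + 4131) = -1714 - 1*12263/3 = -1714 - 12263/3 = -17405/3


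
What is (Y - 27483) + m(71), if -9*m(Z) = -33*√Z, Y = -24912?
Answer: -52395 + 11*√71/3 ≈ -52364.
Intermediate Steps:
m(Z) = 11*√Z/3 (m(Z) = -(-11)*√Z/3 = 11*√Z/3)
(Y - 27483) + m(71) = (-24912 - 27483) + 11*√71/3 = -52395 + 11*√71/3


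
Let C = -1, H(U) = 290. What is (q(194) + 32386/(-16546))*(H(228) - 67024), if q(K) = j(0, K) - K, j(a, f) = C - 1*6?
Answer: 112050790444/8273 ≈ 1.3544e+7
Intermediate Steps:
j(a, f) = -7 (j(a, f) = -1 - 1*6 = -1 - 6 = -7)
q(K) = -7 - K
(q(194) + 32386/(-16546))*(H(228) - 67024) = ((-7 - 1*194) + 32386/(-16546))*(290 - 67024) = ((-7 - 194) + 32386*(-1/16546))*(-66734) = (-201 - 16193/8273)*(-66734) = -1679066/8273*(-66734) = 112050790444/8273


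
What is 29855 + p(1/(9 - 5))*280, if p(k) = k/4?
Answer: 59745/2 ≈ 29873.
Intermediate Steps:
p(k) = k/4 (p(k) = k*(¼) = k/4)
29855 + p(1/(9 - 5))*280 = 29855 + (1/(4*(9 - 5)))*280 = 29855 + ((¼)/4)*280 = 29855 + ((¼)*(¼))*280 = 29855 + (1/16)*280 = 29855 + 35/2 = 59745/2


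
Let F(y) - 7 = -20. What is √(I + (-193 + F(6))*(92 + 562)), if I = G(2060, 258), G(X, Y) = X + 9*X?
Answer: 2*I*√28531 ≈ 337.82*I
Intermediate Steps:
F(y) = -13 (F(y) = 7 - 20 = -13)
G(X, Y) = 10*X
I = 20600 (I = 10*2060 = 20600)
√(I + (-193 + F(6))*(92 + 562)) = √(20600 + (-193 - 13)*(92 + 562)) = √(20600 - 206*654) = √(20600 - 134724) = √(-114124) = 2*I*√28531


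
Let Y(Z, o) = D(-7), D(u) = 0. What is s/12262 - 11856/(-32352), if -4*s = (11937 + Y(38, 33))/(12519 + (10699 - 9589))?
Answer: 27517554481/75092046568 ≈ 0.36645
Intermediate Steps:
Y(Z, o) = 0
s = -3979/18172 (s = -(11937 + 0)/(4*(12519 + (10699 - 9589))) = -11937/(4*(12519 + 1110)) = -11937/(4*13629) = -¼*3979/4543 = -3979/18172 ≈ -0.21896)
s/12262 - 11856/(-32352) = -3979/18172/12262 - 11856/(-32352) = -3979/18172*1/12262 - 11856*(-1/32352) = -3979/222825064 + 247/674 = 27517554481/75092046568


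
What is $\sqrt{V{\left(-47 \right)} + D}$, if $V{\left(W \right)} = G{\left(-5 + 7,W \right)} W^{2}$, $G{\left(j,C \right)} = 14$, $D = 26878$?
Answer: $2 \sqrt{14451} \approx 240.42$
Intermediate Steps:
$V{\left(W \right)} = 14 W^{2}$
$\sqrt{V{\left(-47 \right)} + D} = \sqrt{14 \left(-47\right)^{2} + 26878} = \sqrt{14 \cdot 2209 + 26878} = \sqrt{30926 + 26878} = \sqrt{57804} = 2 \sqrt{14451}$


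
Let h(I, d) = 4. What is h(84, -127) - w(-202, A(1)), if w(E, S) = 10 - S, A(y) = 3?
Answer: -3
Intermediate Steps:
h(84, -127) - w(-202, A(1)) = 4 - (10 - 1*3) = 4 - (10 - 3) = 4 - 1*7 = 4 - 7 = -3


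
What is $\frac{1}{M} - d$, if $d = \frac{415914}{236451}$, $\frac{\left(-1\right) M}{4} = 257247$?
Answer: $- \frac{142656917161}{81101747196} \approx -1.759$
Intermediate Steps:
$M = -1028988$ ($M = \left(-4\right) 257247 = -1028988$)
$d = \frac{138638}{78817}$ ($d = 415914 \cdot \frac{1}{236451} = \frac{138638}{78817} \approx 1.759$)
$\frac{1}{M} - d = \frac{1}{-1028988} - \frac{138638}{78817} = - \frac{1}{1028988} - \frac{138638}{78817} = - \frac{142656917161}{81101747196}$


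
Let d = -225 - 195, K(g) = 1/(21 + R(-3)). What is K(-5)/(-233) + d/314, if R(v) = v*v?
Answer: -1468057/1097430 ≈ -1.3377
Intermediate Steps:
R(v) = v**2
K(g) = 1/30 (K(g) = 1/(21 + (-3)**2) = 1/(21 + 9) = 1/30)
d = -420
K(-5)/(-233) + d/314 = (1/30)/(-233) - 420/314 = (1/30)*(-1/233) - 420*1/314 = -1/6990 - 210/157 = -1468057/1097430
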